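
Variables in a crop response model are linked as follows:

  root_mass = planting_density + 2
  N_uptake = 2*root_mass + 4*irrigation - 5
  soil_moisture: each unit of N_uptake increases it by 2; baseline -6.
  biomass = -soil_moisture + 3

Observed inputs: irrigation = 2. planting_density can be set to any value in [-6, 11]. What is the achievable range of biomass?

Substituting into the N_uptake equation gives N_uptake = 2*planting_density + 7.
Substituting into the soil_moisture equation gives soil_moisture = 4*planting_density + 8.
biomass becomes -4*planting_density - 5.
Linear in planting_density, so extremes are at the endpoints: planting_density = -6 gives biomass = 19; planting_density = 11 gives biomass = -49.

-49 to 19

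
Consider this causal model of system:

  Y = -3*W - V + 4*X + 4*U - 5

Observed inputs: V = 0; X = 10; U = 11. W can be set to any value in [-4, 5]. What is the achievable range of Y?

64 to 91

Substituting into the Y equation gives Y = -3*W + 79.
Linear in W, so extremes are at the endpoints: W = -4 gives Y = 91; W = 5 gives Y = 64.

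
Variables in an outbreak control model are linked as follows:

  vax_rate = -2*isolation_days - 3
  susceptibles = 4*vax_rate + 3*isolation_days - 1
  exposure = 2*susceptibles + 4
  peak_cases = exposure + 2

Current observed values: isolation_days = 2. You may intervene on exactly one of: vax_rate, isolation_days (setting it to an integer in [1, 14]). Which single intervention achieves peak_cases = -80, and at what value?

Intervening on vax_rate: peak_cases = 8*vax_rate + 16. Reaching -80 requires vax_rate = -12, outside [1, 14].
Intervening on isolation_days: with other inputs at their observed values, peak_cases = -10*isolation_days - 20. Solving for -80 gives isolation_days = 6, within [1, 14].

set isolation_days = 6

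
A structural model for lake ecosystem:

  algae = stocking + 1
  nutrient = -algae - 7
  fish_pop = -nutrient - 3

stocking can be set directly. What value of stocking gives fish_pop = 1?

Substituting into the nutrient equation gives nutrient = -stocking - 8.
Substituting into the fish_pop equation gives fish_pop = stocking + 5.
Solve stocking + 5 = 1: stocking = (1 - 5) / 1 = -4.

stocking = -4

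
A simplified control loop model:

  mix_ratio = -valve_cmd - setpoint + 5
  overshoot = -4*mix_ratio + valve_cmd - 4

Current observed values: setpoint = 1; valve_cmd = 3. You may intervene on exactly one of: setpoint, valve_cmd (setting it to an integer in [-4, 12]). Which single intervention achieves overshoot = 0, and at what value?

Intervening on setpoint: overshoot = 4*setpoint - 9. Reaching 0 requires setpoint = 9/4, not an integer.
Intervening on valve_cmd: with other inputs at their observed values, overshoot = 5*valve_cmd - 20. Solving for 0 gives valve_cmd = 4, within [-4, 12].

set valve_cmd = 4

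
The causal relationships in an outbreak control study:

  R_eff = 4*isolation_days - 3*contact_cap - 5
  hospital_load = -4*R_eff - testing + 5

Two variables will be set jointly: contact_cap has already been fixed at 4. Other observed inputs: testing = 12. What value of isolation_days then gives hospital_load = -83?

With contact_cap held at 4:
Substituting into the R_eff equation gives R_eff = 4*isolation_days - 17.
Substituting into the hospital_load equation gives hospital_load = -16*isolation_days + 61.
Solve -16*isolation_days + 61 = -83: isolation_days = (-83 - 61) / -16 = 9.

isolation_days = 9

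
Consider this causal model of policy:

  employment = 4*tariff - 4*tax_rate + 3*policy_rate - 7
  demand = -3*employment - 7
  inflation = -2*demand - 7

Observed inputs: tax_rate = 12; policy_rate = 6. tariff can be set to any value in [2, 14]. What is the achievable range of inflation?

-167 to 121

Substituting into the employment equation gives employment = 4*tariff - 37.
demand becomes -12*tariff + 104.
So inflation = 24*tariff - 215.
Linear in tariff, so extremes are at the endpoints: tariff = 2 gives inflation = -167; tariff = 14 gives inflation = 121.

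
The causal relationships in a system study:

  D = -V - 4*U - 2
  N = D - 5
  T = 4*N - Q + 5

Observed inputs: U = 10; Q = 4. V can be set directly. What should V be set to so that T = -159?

V = -7

Substituting into the D equation gives D = -V - 42.
So N = -V - 47.
T becomes -4*V - 187.
Solve -4*V - 187 = -159: V = (-159 + 187) / -4 = -7.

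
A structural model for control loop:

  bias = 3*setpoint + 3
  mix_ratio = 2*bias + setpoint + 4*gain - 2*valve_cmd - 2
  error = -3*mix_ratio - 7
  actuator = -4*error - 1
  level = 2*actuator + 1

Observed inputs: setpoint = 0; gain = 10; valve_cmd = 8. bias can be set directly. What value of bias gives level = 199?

bias = -8

Intervening on bias fixes its value directly, overriding its dependence on setpoint.
Substituting into the mix_ratio equation gives mix_ratio = 2*bias + 22.
Substituting into the error equation gives error = -6*bias - 73.
actuator becomes 24*bias + 291.
This gives level = 48*bias + 583.
Solve 48*bias + 583 = 199: bias = (199 - 583) / 48 = -8.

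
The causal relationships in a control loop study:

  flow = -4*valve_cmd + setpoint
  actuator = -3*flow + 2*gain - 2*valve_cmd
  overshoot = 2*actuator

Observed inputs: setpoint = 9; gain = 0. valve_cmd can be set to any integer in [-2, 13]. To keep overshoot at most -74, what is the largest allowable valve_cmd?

Substituting into the flow equation gives flow = -4*valve_cmd + 9.
actuator becomes 10*valve_cmd - 27.
Substituting into the overshoot equation gives overshoot = 20*valve_cmd - 54.
Require 20*valve_cmd - 54 ≤ -74, so valve_cmd ≤ -1.
The largest integer in [-2, 13] satisfying this is -1.

valve_cmd = -1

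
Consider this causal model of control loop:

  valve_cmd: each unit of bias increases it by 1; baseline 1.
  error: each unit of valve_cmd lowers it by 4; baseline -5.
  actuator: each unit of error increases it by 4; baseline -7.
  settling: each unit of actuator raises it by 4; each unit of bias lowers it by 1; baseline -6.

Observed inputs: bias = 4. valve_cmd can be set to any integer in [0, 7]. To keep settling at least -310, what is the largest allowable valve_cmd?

Intervening on valve_cmd fixes its value directly, overriding its dependence on bias.
Substituting into the actuator equation gives actuator = -16*valve_cmd - 27.
Substituting into the settling equation gives settling = -64*valve_cmd - 118.
Require -64*valve_cmd - 118 ≥ -310, so valve_cmd ≤ 3.
The largest integer in [0, 7] satisfying this is 3.

valve_cmd = 3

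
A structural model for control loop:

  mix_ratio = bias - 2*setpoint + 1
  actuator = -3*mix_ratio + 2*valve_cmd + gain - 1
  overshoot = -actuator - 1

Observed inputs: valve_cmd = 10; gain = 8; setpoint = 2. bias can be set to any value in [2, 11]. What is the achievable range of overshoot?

Substituting into the mix_ratio equation gives mix_ratio = bias - 3.
actuator becomes -3*bias + 36.
So overshoot = 3*bias - 37.
Linear in bias, so extremes are at the endpoints: bias = 2 gives overshoot = -31; bias = 11 gives overshoot = -4.

-31 to -4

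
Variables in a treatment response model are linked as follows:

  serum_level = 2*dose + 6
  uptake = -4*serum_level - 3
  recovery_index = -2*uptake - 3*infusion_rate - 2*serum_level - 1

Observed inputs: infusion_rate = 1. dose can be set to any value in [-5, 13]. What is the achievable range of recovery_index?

-22 to 194

Substituting into the uptake equation gives uptake = -8*dose - 27.
Substituting into the recovery_index equation gives recovery_index = 12*dose + 38.
Linear in dose, so extremes are at the endpoints: dose = -5 gives recovery_index = -22; dose = 13 gives recovery_index = 194.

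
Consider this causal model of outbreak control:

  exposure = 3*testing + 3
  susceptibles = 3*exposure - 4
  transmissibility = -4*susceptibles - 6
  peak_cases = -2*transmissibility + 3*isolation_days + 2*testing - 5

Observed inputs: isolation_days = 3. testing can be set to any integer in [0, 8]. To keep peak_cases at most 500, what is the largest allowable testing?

Substituting into the susceptibles equation gives susceptibles = 9*testing + 5.
Substituting into the transmissibility equation gives transmissibility = -36*testing - 26.
Substituting into the peak_cases equation gives peak_cases = 74*testing + 56.
Require 74*testing + 56 ≤ 500, so testing ≤ 6.
The largest integer in [0, 8] satisfying this is 6.

testing = 6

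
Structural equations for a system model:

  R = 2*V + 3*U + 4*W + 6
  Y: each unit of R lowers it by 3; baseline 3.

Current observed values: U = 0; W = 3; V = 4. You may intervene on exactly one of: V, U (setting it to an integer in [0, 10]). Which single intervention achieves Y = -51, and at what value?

set V = 0

Intervening on V: with other inputs at their observed values, Y = -6*V - 51. Solving for -51 gives V = 0, within [0, 10].
Intervening on U: Y = -9*U - 75. Reaching -51 requires U = -8/3, not an integer.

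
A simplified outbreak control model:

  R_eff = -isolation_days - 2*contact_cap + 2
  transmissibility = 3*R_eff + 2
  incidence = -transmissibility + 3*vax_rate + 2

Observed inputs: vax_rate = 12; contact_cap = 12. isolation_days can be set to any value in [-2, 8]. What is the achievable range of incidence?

96 to 126

Substituting into the R_eff equation gives R_eff = -isolation_days - 22.
transmissibility becomes -3*isolation_days - 64.
Substituting into the incidence equation gives incidence = 3*isolation_days + 102.
Linear in isolation_days, so extremes are at the endpoints: isolation_days = -2 gives incidence = 96; isolation_days = 8 gives incidence = 126.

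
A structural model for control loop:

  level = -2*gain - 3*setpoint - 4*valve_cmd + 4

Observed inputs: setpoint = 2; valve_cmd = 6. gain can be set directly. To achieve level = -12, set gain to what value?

Substituting into the level equation gives level = -2*gain - 26.
Solve -2*gain - 26 = -12: gain = (-12 + 26) / -2 = -7.

gain = -7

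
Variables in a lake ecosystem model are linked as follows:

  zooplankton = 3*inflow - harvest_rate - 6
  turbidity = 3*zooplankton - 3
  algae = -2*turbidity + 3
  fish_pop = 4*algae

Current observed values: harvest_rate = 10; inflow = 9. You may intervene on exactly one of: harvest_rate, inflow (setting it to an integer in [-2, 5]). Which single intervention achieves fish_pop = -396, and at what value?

set harvest_rate = 3

Intervening on harvest_rate: with other inputs at their observed values, fish_pop = 24*harvest_rate - 468. Solving for -396 gives harvest_rate = 3, within [-2, 5].
Intervening on inflow: fish_pop = -72*inflow + 420. Reaching -396 requires inflow = 34/3, not an integer.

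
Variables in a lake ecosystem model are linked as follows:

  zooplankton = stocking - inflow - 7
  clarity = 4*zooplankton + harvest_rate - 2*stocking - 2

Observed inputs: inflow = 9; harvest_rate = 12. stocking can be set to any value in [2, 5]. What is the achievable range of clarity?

Substituting into the zooplankton equation gives zooplankton = stocking - 16.
So clarity = 2*stocking - 54.
Linear in stocking, so extremes are at the endpoints: stocking = 2 gives clarity = -50; stocking = 5 gives clarity = -44.

-50 to -44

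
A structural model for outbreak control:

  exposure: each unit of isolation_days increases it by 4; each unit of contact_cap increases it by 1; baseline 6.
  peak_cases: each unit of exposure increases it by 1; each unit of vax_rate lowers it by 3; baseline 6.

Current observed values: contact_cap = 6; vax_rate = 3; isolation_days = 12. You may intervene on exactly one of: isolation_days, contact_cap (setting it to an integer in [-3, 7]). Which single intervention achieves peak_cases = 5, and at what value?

Intervening on isolation_days: with other inputs at their observed values, peak_cases = 4*isolation_days + 9. Solving for 5 gives isolation_days = -1, within [-3, 7].
Intervening on contact_cap: peak_cases = contact_cap + 51. Reaching 5 requires contact_cap = -46, outside [-3, 7].

set isolation_days = -1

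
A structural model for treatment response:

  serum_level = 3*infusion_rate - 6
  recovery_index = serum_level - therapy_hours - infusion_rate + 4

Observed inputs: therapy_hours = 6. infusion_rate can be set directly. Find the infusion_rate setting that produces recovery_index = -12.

Substituting into the recovery_index equation gives recovery_index = 2*infusion_rate - 8.
Solve 2*infusion_rate - 8 = -12: infusion_rate = (-12 + 8) / 2 = -2.

infusion_rate = -2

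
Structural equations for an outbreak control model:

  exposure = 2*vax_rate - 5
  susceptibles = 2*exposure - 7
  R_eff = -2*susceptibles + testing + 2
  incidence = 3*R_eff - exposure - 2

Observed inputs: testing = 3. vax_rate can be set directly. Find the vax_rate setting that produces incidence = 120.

Substituting into the susceptibles equation gives susceptibles = 4*vax_rate - 17.
Substituting into the R_eff equation gives R_eff = -8*vax_rate + 39.
This gives incidence = -26*vax_rate + 120.
Solve -26*vax_rate + 120 = 120: vax_rate = (120 - 120) / -26 = 0.

vax_rate = 0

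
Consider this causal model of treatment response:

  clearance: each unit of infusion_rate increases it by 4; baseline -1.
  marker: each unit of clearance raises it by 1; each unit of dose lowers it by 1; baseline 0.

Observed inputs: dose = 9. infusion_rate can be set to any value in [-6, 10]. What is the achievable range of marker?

-34 to 30

Substituting into the marker equation gives marker = 4*infusion_rate - 10.
Linear in infusion_rate, so extremes are at the endpoints: infusion_rate = -6 gives marker = -34; infusion_rate = 10 gives marker = 30.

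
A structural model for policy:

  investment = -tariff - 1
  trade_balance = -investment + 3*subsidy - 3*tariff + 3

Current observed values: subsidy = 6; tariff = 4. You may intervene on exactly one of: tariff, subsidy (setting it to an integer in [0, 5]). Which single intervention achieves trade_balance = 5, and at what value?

Intervening on tariff: trade_balance = -2*tariff + 22. Reaching 5 requires tariff = 17/2, not an integer.
Intervening on subsidy: with other inputs at their observed values, trade_balance = 3*subsidy - 4. Solving for 5 gives subsidy = 3, within [0, 5].

set subsidy = 3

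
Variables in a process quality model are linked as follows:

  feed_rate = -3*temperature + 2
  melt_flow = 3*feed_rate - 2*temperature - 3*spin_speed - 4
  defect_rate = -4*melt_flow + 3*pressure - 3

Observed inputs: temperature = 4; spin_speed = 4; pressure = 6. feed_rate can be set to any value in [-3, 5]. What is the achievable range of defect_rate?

Intervening on feed_rate fixes its value directly, overriding its dependence on temperature.
Substituting into the melt_flow equation gives melt_flow = 3*feed_rate - 24.
Substituting into the defect_rate equation gives defect_rate = -12*feed_rate + 111.
Linear in feed_rate, so extremes are at the endpoints: feed_rate = -3 gives defect_rate = 147; feed_rate = 5 gives defect_rate = 51.

51 to 147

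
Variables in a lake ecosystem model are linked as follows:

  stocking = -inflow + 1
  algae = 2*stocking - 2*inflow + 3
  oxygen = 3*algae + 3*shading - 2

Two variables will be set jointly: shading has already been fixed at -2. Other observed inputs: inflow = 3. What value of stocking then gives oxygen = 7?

With shading held at -2:
Intervening on stocking fixes its value directly, overriding its dependence on inflow.
Substituting into the algae equation gives algae = 2*stocking - 3.
So oxygen = 6*stocking - 17.
Solve 6*stocking - 17 = 7: stocking = (7 + 17) / 6 = 4.

stocking = 4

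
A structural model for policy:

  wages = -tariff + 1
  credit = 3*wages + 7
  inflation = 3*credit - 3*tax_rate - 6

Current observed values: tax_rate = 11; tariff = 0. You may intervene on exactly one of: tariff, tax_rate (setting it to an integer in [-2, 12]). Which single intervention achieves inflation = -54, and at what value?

Intervening on tariff: with other inputs at their observed values, inflation = -9*tariff - 9. Solving for -54 gives tariff = 5, within [-2, 12].
Intervening on tax_rate: inflation = -3*tax_rate + 24. Reaching -54 requires tax_rate = 26, outside [-2, 12].

set tariff = 5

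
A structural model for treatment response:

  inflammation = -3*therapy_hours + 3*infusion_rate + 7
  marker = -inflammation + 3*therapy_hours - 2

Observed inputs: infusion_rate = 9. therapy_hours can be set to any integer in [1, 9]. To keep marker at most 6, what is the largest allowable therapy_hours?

therapy_hours = 7

Substituting into the inflammation equation gives inflammation = -3*therapy_hours + 34.
Substituting into the marker equation gives marker = 6*therapy_hours - 36.
Require 6*therapy_hours - 36 ≤ 6, so therapy_hours ≤ 7.
The largest integer in [1, 9] satisfying this is 7.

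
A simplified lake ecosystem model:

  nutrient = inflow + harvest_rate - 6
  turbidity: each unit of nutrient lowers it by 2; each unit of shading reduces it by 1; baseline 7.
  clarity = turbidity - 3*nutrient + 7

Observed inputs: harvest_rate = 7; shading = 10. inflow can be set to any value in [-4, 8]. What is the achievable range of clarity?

Substituting into the nutrient equation gives nutrient = inflow + 1.
Substituting into the turbidity equation gives turbidity = -2*inflow - 5.
Substituting into the clarity equation gives clarity = -5*inflow - 1.
Linear in inflow, so extremes are at the endpoints: inflow = -4 gives clarity = 19; inflow = 8 gives clarity = -41.

-41 to 19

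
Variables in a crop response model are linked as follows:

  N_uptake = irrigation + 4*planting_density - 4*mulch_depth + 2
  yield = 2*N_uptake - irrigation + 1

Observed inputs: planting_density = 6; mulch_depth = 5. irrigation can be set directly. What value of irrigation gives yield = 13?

irrigation = 0

Substituting into the N_uptake equation gives N_uptake = irrigation + 6.
This gives yield = irrigation + 13.
Solve irrigation + 13 = 13: irrigation = (13 - 13) / 1 = 0.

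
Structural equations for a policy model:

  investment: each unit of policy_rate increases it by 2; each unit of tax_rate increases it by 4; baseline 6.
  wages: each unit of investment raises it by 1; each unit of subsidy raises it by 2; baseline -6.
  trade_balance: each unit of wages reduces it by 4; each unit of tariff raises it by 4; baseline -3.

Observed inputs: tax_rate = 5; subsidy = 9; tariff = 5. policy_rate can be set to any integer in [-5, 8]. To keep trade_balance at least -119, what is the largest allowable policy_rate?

policy_rate = -2

Substituting into the investment equation gives investment = 2*policy_rate + 26.
Substituting into the wages equation gives wages = 2*policy_rate + 38.
This gives trade_balance = -8*policy_rate - 135.
Require -8*policy_rate - 135 ≥ -119, so policy_rate ≤ -2.
The largest integer in [-5, 8] satisfying this is -2.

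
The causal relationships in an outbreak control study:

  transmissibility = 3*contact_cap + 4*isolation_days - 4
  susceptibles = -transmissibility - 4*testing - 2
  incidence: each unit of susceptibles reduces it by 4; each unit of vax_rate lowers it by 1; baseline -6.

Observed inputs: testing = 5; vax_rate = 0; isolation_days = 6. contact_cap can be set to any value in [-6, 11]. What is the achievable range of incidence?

90 to 294

Substituting into the transmissibility equation gives transmissibility = 3*contact_cap + 20.
Substituting into the susceptibles equation gives susceptibles = -3*contact_cap - 42.
This gives incidence = 12*contact_cap + 162.
Linear in contact_cap, so extremes are at the endpoints: contact_cap = -6 gives incidence = 90; contact_cap = 11 gives incidence = 294.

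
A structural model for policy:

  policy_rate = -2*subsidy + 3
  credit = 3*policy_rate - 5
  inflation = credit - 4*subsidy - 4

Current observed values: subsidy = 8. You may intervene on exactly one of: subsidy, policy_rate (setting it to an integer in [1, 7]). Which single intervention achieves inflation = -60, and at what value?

set subsidy = 6

Intervening on subsidy: with other inputs at their observed values, inflation = -10*subsidy. Solving for -60 gives subsidy = 6, within [1, 7].
Intervening on policy_rate: inflation = 3*policy_rate - 41. Reaching -60 requires policy_rate = -19/3, not an integer.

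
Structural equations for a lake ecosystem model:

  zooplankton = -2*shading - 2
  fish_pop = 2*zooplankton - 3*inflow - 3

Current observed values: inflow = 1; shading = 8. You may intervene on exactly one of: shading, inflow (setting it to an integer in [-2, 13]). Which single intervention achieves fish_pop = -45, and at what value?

Intervening on shading: fish_pop = -4*shading - 10. Reaching -45 requires shading = 35/4, not an integer.
Intervening on inflow: with other inputs at their observed values, fish_pop = -3*inflow - 39. Solving for -45 gives inflow = 2, within [-2, 13].

set inflow = 2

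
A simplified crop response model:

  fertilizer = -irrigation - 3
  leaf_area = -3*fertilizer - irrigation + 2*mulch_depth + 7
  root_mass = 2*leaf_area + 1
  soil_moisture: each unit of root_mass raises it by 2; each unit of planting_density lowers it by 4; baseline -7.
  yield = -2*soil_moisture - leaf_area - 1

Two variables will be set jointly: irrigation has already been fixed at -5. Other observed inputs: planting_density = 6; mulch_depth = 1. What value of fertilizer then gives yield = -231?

fertilizer = -6

With irrigation held at -5:
Intervening on fertilizer fixes its value directly, overriding its dependence on irrigation.
Substituting into the leaf_area equation gives leaf_area = -3*fertilizer + 14.
So root_mass = -6*fertilizer + 29.
So soil_moisture = -12*fertilizer + 27.
Substituting into the yield equation gives yield = 27*fertilizer - 69.
Solve 27*fertilizer - 69 = -231: fertilizer = (-231 + 69) / 27 = -6.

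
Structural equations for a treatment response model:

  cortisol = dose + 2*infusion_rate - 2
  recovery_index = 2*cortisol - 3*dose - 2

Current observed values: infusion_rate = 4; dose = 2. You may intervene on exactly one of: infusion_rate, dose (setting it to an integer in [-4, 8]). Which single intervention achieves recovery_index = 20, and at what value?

set infusion_rate = 7

Intervening on infusion_rate: with other inputs at their observed values, recovery_index = 4*infusion_rate - 8. Solving for 20 gives infusion_rate = 7, within [-4, 8].
Intervening on dose: recovery_index = -dose + 10. Reaching 20 requires dose = -10, outside [-4, 8].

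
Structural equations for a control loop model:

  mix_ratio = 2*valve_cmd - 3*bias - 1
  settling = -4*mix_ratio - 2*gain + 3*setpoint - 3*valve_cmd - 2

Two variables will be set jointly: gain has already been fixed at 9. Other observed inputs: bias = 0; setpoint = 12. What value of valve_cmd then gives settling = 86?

With gain held at 9:
Substituting into the mix_ratio equation gives mix_ratio = 2*valve_cmd - 1.
Substituting into the settling equation gives settling = -11*valve_cmd + 20.
Solve -11*valve_cmd + 20 = 86: valve_cmd = (86 - 20) / -11 = -6.

valve_cmd = -6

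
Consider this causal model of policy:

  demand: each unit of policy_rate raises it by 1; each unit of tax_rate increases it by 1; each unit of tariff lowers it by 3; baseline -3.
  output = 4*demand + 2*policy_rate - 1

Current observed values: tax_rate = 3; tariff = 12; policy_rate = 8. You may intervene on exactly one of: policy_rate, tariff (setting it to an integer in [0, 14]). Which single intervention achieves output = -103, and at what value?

Intervening on policy_rate: with other inputs at their observed values, output = 6*policy_rate - 145. Solving for -103 gives policy_rate = 7, within [0, 14].
Intervening on tariff: output = -12*tariff + 47. Reaching -103 requires tariff = 25/2, not an integer.

set policy_rate = 7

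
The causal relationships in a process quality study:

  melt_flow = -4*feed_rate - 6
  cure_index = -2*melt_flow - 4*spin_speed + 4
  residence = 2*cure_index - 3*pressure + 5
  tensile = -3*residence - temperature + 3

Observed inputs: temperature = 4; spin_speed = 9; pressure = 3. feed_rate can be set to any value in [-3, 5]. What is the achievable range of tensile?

-109 to 275

Substituting into the cure_index equation gives cure_index = 8*feed_rate - 20.
So residence = 16*feed_rate - 44.
So tensile = -48*feed_rate + 131.
Linear in feed_rate, so extremes are at the endpoints: feed_rate = -3 gives tensile = 275; feed_rate = 5 gives tensile = -109.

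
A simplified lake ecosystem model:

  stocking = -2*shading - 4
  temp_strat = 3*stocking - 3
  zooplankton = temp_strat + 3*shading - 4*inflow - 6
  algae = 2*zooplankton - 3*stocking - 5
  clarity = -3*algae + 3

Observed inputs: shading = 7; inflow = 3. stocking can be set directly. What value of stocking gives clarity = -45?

stocking = 7

Intervening on stocking fixes its value directly, overriding its dependence on shading.
Substituting into the zooplankton equation gives zooplankton = 3*stocking.
Substituting into the algae equation gives algae = 3*stocking - 5.
Substituting into the clarity equation gives clarity = -9*stocking + 18.
Solve -9*stocking + 18 = -45: stocking = (-45 - 18) / -9 = 7.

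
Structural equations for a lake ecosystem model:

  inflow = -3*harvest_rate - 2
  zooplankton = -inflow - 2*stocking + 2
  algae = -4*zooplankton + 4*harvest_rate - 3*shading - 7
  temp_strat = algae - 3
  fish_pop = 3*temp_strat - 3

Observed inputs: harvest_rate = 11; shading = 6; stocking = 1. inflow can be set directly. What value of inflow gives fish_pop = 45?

inflow = 0

Intervening on inflow fixes its value directly, overriding its dependence on harvest_rate.
Substituting into the zooplankton equation gives zooplankton = -inflow.
Substituting into the algae equation gives algae = 4*inflow + 19.
Substituting into the temp_strat equation gives temp_strat = 4*inflow + 16.
This gives fish_pop = 12*inflow + 45.
Solve 12*inflow + 45 = 45: inflow = (45 - 45) / 12 = 0.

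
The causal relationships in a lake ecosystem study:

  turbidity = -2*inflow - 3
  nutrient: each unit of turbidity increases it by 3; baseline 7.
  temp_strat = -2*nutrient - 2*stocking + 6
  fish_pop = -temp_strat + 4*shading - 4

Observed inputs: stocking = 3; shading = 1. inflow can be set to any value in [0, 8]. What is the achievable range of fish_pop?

Substituting into the nutrient equation gives nutrient = -6*inflow - 2.
So temp_strat = 12*inflow + 4.
fish_pop becomes -12*inflow - 4.
Linear in inflow, so extremes are at the endpoints: inflow = 0 gives fish_pop = -4; inflow = 8 gives fish_pop = -100.

-100 to -4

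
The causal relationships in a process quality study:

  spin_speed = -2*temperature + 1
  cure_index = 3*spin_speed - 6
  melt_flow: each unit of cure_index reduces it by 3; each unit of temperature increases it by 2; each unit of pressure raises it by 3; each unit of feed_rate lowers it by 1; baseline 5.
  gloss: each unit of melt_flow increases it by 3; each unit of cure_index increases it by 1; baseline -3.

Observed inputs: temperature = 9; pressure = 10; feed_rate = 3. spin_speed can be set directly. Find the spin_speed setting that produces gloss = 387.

Intervening on spin_speed fixes its value directly, overriding its dependence on temperature.
Substituting into the melt_flow equation gives melt_flow = -9*spin_speed + 68.
So gloss = -24*spin_speed + 195.
Solve -24*spin_speed + 195 = 387: spin_speed = (387 - 195) / -24 = -8.

spin_speed = -8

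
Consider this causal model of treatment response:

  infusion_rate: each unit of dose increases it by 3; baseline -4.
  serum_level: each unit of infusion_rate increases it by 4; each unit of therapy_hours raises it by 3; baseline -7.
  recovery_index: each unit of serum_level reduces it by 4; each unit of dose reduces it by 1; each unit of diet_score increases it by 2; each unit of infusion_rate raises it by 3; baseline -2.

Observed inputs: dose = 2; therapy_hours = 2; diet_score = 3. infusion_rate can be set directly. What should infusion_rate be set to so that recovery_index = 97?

infusion_rate = -7

Intervening on infusion_rate fixes its value directly, overriding its dependence on dose.
Substituting into the serum_level equation gives serum_level = 4*infusion_rate - 1.
So recovery_index = -13*infusion_rate + 6.
Solve -13*infusion_rate + 6 = 97: infusion_rate = (97 - 6) / -13 = -7.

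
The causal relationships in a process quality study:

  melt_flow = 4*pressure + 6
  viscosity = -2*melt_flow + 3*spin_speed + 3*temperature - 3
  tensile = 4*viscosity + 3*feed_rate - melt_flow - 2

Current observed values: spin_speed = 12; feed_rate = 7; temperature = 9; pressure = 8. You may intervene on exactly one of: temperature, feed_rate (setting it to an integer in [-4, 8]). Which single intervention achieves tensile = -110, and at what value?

set feed_rate = -2

Intervening on temperature: tensile = 12*temperature - 191. Reaching -110 requires temperature = 27/4, not an integer.
Intervening on feed_rate: with other inputs at their observed values, tensile = 3*feed_rate - 104. Solving for -110 gives feed_rate = -2, within [-4, 8].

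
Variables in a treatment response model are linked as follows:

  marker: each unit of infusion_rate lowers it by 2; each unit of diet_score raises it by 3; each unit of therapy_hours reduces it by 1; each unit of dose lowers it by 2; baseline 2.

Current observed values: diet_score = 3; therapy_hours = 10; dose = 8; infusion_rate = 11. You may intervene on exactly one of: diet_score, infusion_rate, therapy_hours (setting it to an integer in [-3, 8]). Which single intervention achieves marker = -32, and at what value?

set therapy_hours = 5

Intervening on diet_score: marker = 3*diet_score - 46. Reaching -32 requires diet_score = 14/3, not an integer.
Intervening on infusion_rate: marker = -2*infusion_rate - 15. Reaching -32 requires infusion_rate = 17/2, not an integer.
Intervening on therapy_hours: with other inputs at their observed values, marker = -therapy_hours - 27. Solving for -32 gives therapy_hours = 5, within [-3, 8].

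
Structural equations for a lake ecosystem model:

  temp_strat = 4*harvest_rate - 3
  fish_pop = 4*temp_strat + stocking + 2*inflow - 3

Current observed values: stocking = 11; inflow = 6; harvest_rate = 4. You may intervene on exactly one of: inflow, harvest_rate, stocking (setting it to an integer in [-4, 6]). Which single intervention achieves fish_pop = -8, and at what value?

set harvest_rate = -1

Intervening on inflow: fish_pop = 2*inflow + 60. Reaching -8 requires inflow = -34, outside [-4, 6].
Intervening on harvest_rate: with other inputs at their observed values, fish_pop = 16*harvest_rate + 8. Solving for -8 gives harvest_rate = -1, within [-4, 6].
Intervening on stocking: fish_pop = stocking + 61. Reaching -8 requires stocking = -69, outside [-4, 6].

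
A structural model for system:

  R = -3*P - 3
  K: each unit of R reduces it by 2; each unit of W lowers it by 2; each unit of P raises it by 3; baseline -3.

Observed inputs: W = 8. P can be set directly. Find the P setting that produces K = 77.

Substituting into the K equation gives K = 9*P - 13.
Solve 9*P - 13 = 77: P = (77 + 13) / 9 = 10.

P = 10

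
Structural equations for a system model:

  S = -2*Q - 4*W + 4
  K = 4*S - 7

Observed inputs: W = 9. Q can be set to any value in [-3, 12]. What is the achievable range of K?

-231 to -111

Substituting into the S equation gives S = -2*Q - 32.
Substituting into the K equation gives K = -8*Q - 135.
Linear in Q, so extremes are at the endpoints: Q = -3 gives K = -111; Q = 12 gives K = -231.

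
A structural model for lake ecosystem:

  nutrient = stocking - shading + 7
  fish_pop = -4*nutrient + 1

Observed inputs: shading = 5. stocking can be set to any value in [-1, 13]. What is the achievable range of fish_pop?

-59 to -3

Substituting into the nutrient equation gives nutrient = stocking + 2.
Substituting into the fish_pop equation gives fish_pop = -4*stocking - 7.
Linear in stocking, so extremes are at the endpoints: stocking = -1 gives fish_pop = -3; stocking = 13 gives fish_pop = -59.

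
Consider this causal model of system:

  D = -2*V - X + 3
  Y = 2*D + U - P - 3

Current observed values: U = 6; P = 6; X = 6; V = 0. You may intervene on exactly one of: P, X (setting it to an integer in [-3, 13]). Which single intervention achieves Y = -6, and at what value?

set P = 3

Intervening on P: with other inputs at their observed values, Y = -P - 3. Solving for -6 gives P = 3, within [-3, 13].
Intervening on X: Y = -2*X + 3. Reaching -6 requires X = 9/2, not an integer.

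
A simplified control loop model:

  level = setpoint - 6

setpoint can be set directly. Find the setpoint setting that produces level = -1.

setpoint = 5

Solve setpoint - 6 = -1: setpoint = (-1 + 6) / 1 = 5.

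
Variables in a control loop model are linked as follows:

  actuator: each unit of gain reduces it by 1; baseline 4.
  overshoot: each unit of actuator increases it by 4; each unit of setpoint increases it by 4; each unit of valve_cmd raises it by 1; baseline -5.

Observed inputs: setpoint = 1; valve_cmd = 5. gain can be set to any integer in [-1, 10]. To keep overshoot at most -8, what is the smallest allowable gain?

gain = 7

Substituting into the overshoot equation gives overshoot = -4*gain + 20.
Require -4*gain + 20 ≤ -8, so gain ≥ 7.
The smallest integer in [-1, 10] satisfying this is 7.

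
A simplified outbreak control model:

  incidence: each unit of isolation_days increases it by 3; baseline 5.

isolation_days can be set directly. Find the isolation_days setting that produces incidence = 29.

Solve 3*isolation_days + 5 = 29: isolation_days = (29 - 5) / 3 = 8.

isolation_days = 8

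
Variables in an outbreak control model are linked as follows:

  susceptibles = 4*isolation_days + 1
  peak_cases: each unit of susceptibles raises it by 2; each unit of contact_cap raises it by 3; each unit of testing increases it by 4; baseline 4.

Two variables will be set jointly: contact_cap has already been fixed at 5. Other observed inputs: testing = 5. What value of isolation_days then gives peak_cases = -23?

With contact_cap held at 5:
Substituting into the peak_cases equation gives peak_cases = 8*isolation_days + 41.
Solve 8*isolation_days + 41 = -23: isolation_days = (-23 - 41) / 8 = -8.

isolation_days = -8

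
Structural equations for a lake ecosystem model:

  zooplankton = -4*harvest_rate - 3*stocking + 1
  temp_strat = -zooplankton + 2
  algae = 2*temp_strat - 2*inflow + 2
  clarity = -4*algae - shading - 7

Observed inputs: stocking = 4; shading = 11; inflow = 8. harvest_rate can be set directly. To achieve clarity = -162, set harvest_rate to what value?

Substituting into the zooplankton equation gives zooplankton = -4*harvest_rate - 11.
temp_strat becomes 4*harvest_rate + 13.
Substituting into the algae equation gives algae = 8*harvest_rate + 12.
Substituting into the clarity equation gives clarity = -32*harvest_rate - 66.
Solve -32*harvest_rate - 66 = -162: harvest_rate = (-162 + 66) / -32 = 3.

harvest_rate = 3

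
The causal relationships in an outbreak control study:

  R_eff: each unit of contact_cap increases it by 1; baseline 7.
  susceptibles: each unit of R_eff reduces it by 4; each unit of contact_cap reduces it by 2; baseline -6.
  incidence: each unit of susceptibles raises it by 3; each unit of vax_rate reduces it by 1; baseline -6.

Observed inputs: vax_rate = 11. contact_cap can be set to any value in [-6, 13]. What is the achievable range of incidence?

Substituting into the susceptibles equation gives susceptibles = -6*contact_cap - 34.
Substituting into the incidence equation gives incidence = -18*contact_cap - 119.
Linear in contact_cap, so extremes are at the endpoints: contact_cap = -6 gives incidence = -11; contact_cap = 13 gives incidence = -353.

-353 to -11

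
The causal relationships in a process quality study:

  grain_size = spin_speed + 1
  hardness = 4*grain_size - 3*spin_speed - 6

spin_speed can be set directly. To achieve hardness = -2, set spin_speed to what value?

Substituting into the hardness equation gives hardness = spin_speed - 2.
Solve spin_speed - 2 = -2: spin_speed = (-2 + 2) / 1 = 0.

spin_speed = 0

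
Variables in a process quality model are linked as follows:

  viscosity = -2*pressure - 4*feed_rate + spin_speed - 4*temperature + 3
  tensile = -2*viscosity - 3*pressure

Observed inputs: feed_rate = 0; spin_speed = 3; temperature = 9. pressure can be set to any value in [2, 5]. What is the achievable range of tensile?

62 to 65

Substituting into the viscosity equation gives viscosity = -2*pressure - 30.
tensile becomes pressure + 60.
Linear in pressure, so extremes are at the endpoints: pressure = 2 gives tensile = 62; pressure = 5 gives tensile = 65.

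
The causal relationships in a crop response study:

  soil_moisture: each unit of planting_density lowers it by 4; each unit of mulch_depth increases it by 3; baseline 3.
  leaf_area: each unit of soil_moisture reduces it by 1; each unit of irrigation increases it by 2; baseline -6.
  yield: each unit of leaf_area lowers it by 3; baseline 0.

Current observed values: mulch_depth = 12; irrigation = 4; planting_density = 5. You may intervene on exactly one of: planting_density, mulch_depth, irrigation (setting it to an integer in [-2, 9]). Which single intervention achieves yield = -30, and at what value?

set mulch_depth = 3

Intervening on planting_density: yield = -12*planting_density + 111. Reaching -30 requires planting_density = 47/4, not an integer.
Intervening on mulch_depth: with other inputs at their observed values, yield = 9*mulch_depth - 57. Solving for -30 gives mulch_depth = 3, within [-2, 9].
Intervening on irrigation: yield = -6*irrigation + 75. Reaching -30 requires irrigation = 35/2, not an integer.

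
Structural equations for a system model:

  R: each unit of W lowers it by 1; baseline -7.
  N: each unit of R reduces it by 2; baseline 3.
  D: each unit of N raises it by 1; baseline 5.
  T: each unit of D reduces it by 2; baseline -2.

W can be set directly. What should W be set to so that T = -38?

W = -2

Substituting into the N equation gives N = 2*W + 17.
Substituting into the D equation gives D = 2*W + 22.
So T = -4*W - 46.
Solve -4*W - 46 = -38: W = (-38 + 46) / -4 = -2.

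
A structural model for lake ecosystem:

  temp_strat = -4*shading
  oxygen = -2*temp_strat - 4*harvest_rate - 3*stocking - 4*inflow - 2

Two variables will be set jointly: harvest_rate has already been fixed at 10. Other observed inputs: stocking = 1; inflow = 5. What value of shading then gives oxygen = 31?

shading = 12

With harvest_rate held at 10:
Substituting into the oxygen equation gives oxygen = 8*shading - 65.
Solve 8*shading - 65 = 31: shading = (31 + 65) / 8 = 12.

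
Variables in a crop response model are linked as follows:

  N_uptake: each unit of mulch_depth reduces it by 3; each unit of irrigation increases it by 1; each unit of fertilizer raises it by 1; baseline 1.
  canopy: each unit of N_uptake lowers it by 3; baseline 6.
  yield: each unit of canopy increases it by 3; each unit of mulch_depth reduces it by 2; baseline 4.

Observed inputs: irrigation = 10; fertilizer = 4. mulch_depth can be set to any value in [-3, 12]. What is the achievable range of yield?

-188 to 187

Substituting into the N_uptake equation gives N_uptake = -3*mulch_depth + 15.
canopy becomes 9*mulch_depth - 39.
yield becomes 25*mulch_depth - 113.
Linear in mulch_depth, so extremes are at the endpoints: mulch_depth = -3 gives yield = -188; mulch_depth = 12 gives yield = 187.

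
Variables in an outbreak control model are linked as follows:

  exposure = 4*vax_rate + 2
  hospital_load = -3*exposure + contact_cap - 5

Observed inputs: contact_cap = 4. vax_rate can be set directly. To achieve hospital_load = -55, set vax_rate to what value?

Substituting into the hospital_load equation gives hospital_load = -12*vax_rate - 7.
Solve -12*vax_rate - 7 = -55: vax_rate = (-55 + 7) / -12 = 4.

vax_rate = 4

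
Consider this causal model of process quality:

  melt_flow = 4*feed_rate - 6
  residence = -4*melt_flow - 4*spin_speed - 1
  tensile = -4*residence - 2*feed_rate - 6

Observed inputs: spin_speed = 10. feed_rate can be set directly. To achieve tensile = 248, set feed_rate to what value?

feed_rate = 3

Substituting into the residence equation gives residence = -16*feed_rate - 17.
Substituting into the tensile equation gives tensile = 62*feed_rate + 62.
Solve 62*feed_rate + 62 = 248: feed_rate = (248 - 62) / 62 = 3.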